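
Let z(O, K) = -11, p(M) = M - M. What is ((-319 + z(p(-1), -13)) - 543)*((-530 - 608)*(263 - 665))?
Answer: -399376548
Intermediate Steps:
p(M) = 0
((-319 + z(p(-1), -13)) - 543)*((-530 - 608)*(263 - 665)) = ((-319 - 11) - 543)*((-530 - 608)*(263 - 665)) = (-330 - 543)*(-1138*(-402)) = -873*457476 = -399376548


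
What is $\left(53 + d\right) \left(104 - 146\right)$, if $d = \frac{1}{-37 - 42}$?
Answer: $- \frac{175812}{79} \approx -2225.5$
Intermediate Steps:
$d = - \frac{1}{79}$ ($d = \frac{1}{-79} = - \frac{1}{79} \approx -0.012658$)
$\left(53 + d\right) \left(104 - 146\right) = \left(53 - \frac{1}{79}\right) \left(104 - 146\right) = \frac{4186}{79} \left(-42\right) = - \frac{175812}{79}$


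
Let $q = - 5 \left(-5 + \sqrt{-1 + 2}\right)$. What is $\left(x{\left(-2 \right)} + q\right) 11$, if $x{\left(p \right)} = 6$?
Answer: $286$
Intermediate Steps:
$q = 20$ ($q = - 5 \left(-5 + \sqrt{1}\right) = - 5 \left(-5 + 1\right) = \left(-5\right) \left(-4\right) = 20$)
$\left(x{\left(-2 \right)} + q\right) 11 = \left(6 + 20\right) 11 = 26 \cdot 11 = 286$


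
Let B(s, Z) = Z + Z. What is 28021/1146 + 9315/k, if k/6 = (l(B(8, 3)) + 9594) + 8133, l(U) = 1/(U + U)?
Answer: 1196423441/48756570 ≈ 24.539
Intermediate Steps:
B(s, Z) = 2*Z
l(U) = 1/(2*U)
k = 212725/2 (k = 6*((1/(2*((2*3))) + 9594) + 8133) = 6*(((1/2)/6 + 9594) + 8133) = 6*(((1/2)*(1/6) + 9594) + 8133) = 6*((1/12 + 9594) + 8133) = 6*(115129/12 + 8133) = 6*(212725/12) = 212725/2 ≈ 1.0636e+5)
28021/1146 + 9315/k = 28021/1146 + 9315/(212725/2) = 28021*(1/1146) + 9315*(2/212725) = 28021/1146 + 3726/42545 = 1196423441/48756570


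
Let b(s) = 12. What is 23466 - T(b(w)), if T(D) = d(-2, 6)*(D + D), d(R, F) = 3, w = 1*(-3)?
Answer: 23394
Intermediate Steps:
w = -3
T(D) = 6*D (T(D) = 3*(D + D) = 3*(2*D) = 6*D)
23466 - T(b(w)) = 23466 - 6*12 = 23466 - 1*72 = 23466 - 72 = 23394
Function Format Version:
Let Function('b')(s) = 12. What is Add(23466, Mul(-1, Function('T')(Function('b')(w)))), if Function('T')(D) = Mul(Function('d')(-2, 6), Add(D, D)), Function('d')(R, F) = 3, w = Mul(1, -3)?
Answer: 23394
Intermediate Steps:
w = -3
Function('T')(D) = Mul(6, D) (Function('T')(D) = Mul(3, Add(D, D)) = Mul(3, Mul(2, D)) = Mul(6, D))
Add(23466, Mul(-1, Function('T')(Function('b')(w)))) = Add(23466, Mul(-1, Mul(6, 12))) = Add(23466, Mul(-1, 72)) = Add(23466, -72) = 23394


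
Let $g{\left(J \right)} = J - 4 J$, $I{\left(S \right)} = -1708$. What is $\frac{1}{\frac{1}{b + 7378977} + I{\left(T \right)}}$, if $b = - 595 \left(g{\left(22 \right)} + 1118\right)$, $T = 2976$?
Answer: $- \frac{6753037}{11534187195} \approx -0.00058548$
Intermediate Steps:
$g{\left(J \right)} = - 3 J$
$b = -625940$ ($b = - 595 \left(\left(-3\right) 22 + 1118\right) = - 595 \left(-66 + 1118\right) = \left(-595\right) 1052 = -625940$)
$\frac{1}{\frac{1}{b + 7378977} + I{\left(T \right)}} = \frac{1}{\frac{1}{-625940 + 7378977} - 1708} = \frac{1}{\frac{1}{6753037} - 1708} = \frac{1}{- \frac{11534187195}{6753037}} = - \frac{6753037}{11534187195}$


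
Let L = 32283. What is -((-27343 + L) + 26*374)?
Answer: -14664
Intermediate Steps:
-((-27343 + L) + 26*374) = -((-27343 + 32283) + 26*374) = -(4940 + 9724) = -1*14664 = -14664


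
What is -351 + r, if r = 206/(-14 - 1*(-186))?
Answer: -30083/86 ≈ -349.80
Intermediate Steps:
r = 103/86 (r = 206/(-14 + 186) = 206/172 = 206*(1/172) = 103/86 ≈ 1.1977)
-351 + r = -351 + 103/86 = -30083/86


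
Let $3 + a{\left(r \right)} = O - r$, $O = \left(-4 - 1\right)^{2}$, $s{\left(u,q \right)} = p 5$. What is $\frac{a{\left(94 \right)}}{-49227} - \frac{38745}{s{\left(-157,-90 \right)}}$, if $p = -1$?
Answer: $\frac{127153365}{16409} \approx 7749.0$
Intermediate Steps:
$s{\left(u,q \right)} = -5$ ($s{\left(u,q \right)} = \left(-1\right) 5 = -5$)
$O = 25$ ($O = \left(-5\right)^{2} = 25$)
$a{\left(r \right)} = 22 - r$ ($a{\left(r \right)} = -3 - \left(-25 + r\right) = 22 - r$)
$\frac{a{\left(94 \right)}}{-49227} - \frac{38745}{s{\left(-157,-90 \right)}} = \frac{22 - 94}{-49227} - \frac{38745}{-5} = \left(22 - 94\right) \left(- \frac{1}{49227}\right) - -7749 = \left(-72\right) \left(- \frac{1}{49227}\right) + 7749 = \frac{24}{16409} + 7749 = \frac{127153365}{16409}$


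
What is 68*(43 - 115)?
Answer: -4896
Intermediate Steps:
68*(43 - 115) = 68*(-72) = -4896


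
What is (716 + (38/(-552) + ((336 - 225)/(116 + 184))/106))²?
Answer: 274193197458967609/534945960000 ≈ 5.1256e+5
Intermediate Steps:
(716 + (38/(-552) + ((336 - 225)/(116 + 184))/106))² = (716 + (38*(-1/552) + (111/300)*(1/106)))² = (716 + (-19/276 + (111*(1/300))*(1/106)))² = (716 + (-19/276 + (37/100)*(1/106)))² = (716 + (-19/276 + 37/10600))² = (716 - 47797/731400)² = (523634603/731400)² = 274193197458967609/534945960000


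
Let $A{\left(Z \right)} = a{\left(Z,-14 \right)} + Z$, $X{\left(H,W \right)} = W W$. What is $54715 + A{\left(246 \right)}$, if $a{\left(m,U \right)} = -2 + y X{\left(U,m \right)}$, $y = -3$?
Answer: $-126589$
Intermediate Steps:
$X{\left(H,W \right)} = W^{2}$
$a{\left(m,U \right)} = -2 - 3 m^{2}$
$A{\left(Z \right)} = -2 + Z - 3 Z^{2}$ ($A{\left(Z \right)} = \left(-2 - 3 Z^{2}\right) + Z = -2 + Z - 3 Z^{2}$)
$54715 + A{\left(246 \right)} = 54715 - \left(-244 + 181548\right) = 54715 - 181304 = -126589$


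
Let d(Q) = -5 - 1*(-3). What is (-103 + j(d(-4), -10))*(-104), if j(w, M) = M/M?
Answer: 10608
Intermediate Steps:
d(Q) = -2 (d(Q) = -5 + 3 = -2)
j(w, M) = 1
(-103 + j(d(-4), -10))*(-104) = (-103 + 1)*(-104) = -102*(-104) = 10608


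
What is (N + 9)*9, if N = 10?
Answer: 171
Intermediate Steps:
(N + 9)*9 = (10 + 9)*9 = 19*9 = 171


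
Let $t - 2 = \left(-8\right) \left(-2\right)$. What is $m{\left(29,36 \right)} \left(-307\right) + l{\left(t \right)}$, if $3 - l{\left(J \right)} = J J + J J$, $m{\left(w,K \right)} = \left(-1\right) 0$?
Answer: $-645$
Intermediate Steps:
$t = 18$ ($t = 2 - -16 = 2 + 16 = 18$)
$m{\left(w,K \right)} = 0$
$l{\left(J \right)} = 3 - 2 J^{2}$ ($l{\left(J \right)} = 3 - \left(J J + J J\right) = 3 - \left(J^{2} + J^{2}\right) = 3 - 2 J^{2}$)
$m{\left(29,36 \right)} \left(-307\right) + l{\left(t \right)} = 0 \left(-307\right) + \left(3 - 2 \cdot 18^{2}\right) = 0 + \left(3 - 648\right) = 0 - 645 = -645$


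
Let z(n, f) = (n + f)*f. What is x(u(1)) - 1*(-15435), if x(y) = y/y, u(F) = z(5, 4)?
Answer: 15436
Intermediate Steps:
z(n, f) = f*(f + n) (z(n, f) = (f + n)*f = f*(f + n))
u(F) = 36 (u(F) = 4*(4 + 5) = 4*9 = 36)
x(y) = 1
x(u(1)) - 1*(-15435) = 1 - 1*(-15435) = 1 + 15435 = 15436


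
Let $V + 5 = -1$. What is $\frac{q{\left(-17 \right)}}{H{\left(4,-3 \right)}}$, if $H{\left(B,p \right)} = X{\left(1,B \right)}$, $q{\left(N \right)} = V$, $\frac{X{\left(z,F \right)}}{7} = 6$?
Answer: $- \frac{1}{7} \approx -0.14286$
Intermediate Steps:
$V = -6$ ($V = -5 - 1 = -6$)
$X{\left(z,F \right)} = 42$ ($X{\left(z,F \right)} = 7 \cdot 6 = 42$)
$q{\left(N \right)} = -6$
$H{\left(B,p \right)} = 42$
$\frac{q{\left(-17 \right)}}{H{\left(4,-3 \right)}} = - \frac{6}{42} = \left(-6\right) \frac{1}{42} = - \frac{1}{7}$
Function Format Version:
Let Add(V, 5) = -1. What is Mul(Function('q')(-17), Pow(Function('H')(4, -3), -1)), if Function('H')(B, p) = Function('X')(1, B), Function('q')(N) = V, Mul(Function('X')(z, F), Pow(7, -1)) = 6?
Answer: Rational(-1, 7) ≈ -0.14286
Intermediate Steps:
V = -6 (V = Add(-5, -1) = -6)
Function('X')(z, F) = 42 (Function('X')(z, F) = Mul(7, 6) = 42)
Function('q')(N) = -6
Function('H')(B, p) = 42
Mul(Function('q')(-17), Pow(Function('H')(4, -3), -1)) = Mul(-6, Pow(42, -1)) = Mul(-6, Rational(1, 42)) = Rational(-1, 7)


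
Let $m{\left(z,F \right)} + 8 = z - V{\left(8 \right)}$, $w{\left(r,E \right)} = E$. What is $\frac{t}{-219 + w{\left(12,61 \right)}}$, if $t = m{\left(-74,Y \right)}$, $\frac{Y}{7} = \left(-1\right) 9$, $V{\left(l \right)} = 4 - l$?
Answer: $\frac{39}{79} \approx 0.49367$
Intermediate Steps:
$Y = -63$ ($Y = 7 \left(\left(-1\right) 9\right) = 7 \left(-9\right) = -63$)
$m{\left(z,F \right)} = -4 + z$ ($m{\left(z,F \right)} = -8 - \left(4 - 8 - z\right) = -8 + \left(z - \left(4 - 8\right)\right) = -8 + \left(z - -4\right) = -8 + \left(z + 4\right) = -8 + \left(4 + z\right) = -4 + z$)
$t = -78$ ($t = -4 - 74 = -78$)
$\frac{t}{-219 + w{\left(12,61 \right)}} = - \frac{78}{-219 + 61} = - \frac{78}{-158} = \left(-78\right) \left(- \frac{1}{158}\right) = \frac{39}{79}$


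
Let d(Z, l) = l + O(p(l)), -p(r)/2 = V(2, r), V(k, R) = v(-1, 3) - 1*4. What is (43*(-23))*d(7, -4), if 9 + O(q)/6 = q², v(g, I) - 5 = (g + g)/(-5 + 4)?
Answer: -156262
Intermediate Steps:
v(g, I) = 5 - 2*g (v(g, I) = 5 + (g + g)/(-5 + 4) = 5 + (2*g)/(-1) = 5 + (2*g)*(-1) = 5 - 2*g)
V(k, R) = 3 (V(k, R) = (5 - 2*(-1)) - 1*4 = (5 + 2) - 4 = 7 - 4 = 3)
p(r) = -6 (p(r) = -2*3 = -6)
O(q) = -54 + 6*q²
d(Z, l) = 162 + l (d(Z, l) = l + (-54 + 6*(-6)²) = l + (-54 + 6*36) = l + (-54 + 216) = l + 162 = 162 + l)
(43*(-23))*d(7, -4) = (43*(-23))*(162 - 4) = -989*158 = -156262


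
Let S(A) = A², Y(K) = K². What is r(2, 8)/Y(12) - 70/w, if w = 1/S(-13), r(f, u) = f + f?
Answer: -425879/36 ≈ -11830.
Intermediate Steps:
r(f, u) = 2*f
w = 1/169 (w = 1/((-13)²) = 1/169 ≈ 0.0059172)
r(2, 8)/Y(12) - 70/w = (2*2)/(12²) - 70/1/169 = 4/144 - 70*169 = 4*(1/144) - 11830 = 1/36 - 11830 = -425879/36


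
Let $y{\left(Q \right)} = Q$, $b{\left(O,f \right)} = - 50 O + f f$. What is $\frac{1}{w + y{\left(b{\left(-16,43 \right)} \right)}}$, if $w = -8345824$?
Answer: $- \frac{1}{8343175} \approx -1.1986 \cdot 10^{-7}$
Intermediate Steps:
$b{\left(O,f \right)} = f^{2} - 50 O$ ($b{\left(O,f \right)} = - 50 O + f^{2} = f^{2} - 50 O$)
$\frac{1}{w + y{\left(b{\left(-16,43 \right)} \right)}} = \frac{1}{-8345824 - \left(-800 - 43^{2}\right)} = \frac{1}{-8345824 + \left(1849 + 800\right)} = \frac{1}{-8345824 + 2649} = \frac{1}{-8343175} = - \frac{1}{8343175}$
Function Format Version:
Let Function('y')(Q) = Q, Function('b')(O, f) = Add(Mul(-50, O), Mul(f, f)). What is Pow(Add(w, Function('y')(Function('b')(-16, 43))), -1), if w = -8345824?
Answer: Rational(-1, 8343175) ≈ -1.1986e-7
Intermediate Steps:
Function('b')(O, f) = Add(Pow(f, 2), Mul(-50, O)) (Function('b')(O, f) = Add(Mul(-50, O), Pow(f, 2)) = Add(Pow(f, 2), Mul(-50, O)))
Pow(Add(w, Function('y')(Function('b')(-16, 43))), -1) = Pow(Add(-8345824, Add(Pow(43, 2), Mul(-50, -16))), -1) = Pow(Add(-8345824, Add(1849, 800)), -1) = Pow(Add(-8345824, 2649), -1) = Pow(-8343175, -1) = Rational(-1, 8343175)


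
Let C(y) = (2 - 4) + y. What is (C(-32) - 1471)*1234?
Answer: -1857170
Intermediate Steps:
C(y) = -2 + y
(C(-32) - 1471)*1234 = ((-2 - 32) - 1471)*1234 = (-34 - 1471)*1234 = -1505*1234 = -1857170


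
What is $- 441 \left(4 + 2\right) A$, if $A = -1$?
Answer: $2646$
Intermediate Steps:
$- 441 \left(4 + 2\right) A = - 441 \left(4 + 2\right) \left(-1\right) = - 441 \cdot 6 \left(-1\right) = \left(-441\right) \left(-6\right) = 2646$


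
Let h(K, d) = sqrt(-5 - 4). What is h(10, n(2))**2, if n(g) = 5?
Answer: -9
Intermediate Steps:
h(K, d) = 3*I (h(K, d) = sqrt(-9) = 3*I)
h(10, n(2))**2 = (3*I)**2 = -9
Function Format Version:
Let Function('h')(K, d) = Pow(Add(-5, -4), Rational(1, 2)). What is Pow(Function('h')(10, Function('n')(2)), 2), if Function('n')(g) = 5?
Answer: -9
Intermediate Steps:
Function('h')(K, d) = Mul(3, I) (Function('h')(K, d) = Pow(-9, Rational(1, 2)) = Mul(3, I))
Pow(Function('h')(10, Function('n')(2)), 2) = Pow(Mul(3, I), 2) = -9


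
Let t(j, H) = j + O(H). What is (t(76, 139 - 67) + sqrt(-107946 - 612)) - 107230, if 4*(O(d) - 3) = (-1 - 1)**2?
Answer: -107150 + 3*I*sqrt(12062) ≈ -1.0715e+5 + 329.48*I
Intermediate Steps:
O(d) = 4 (O(d) = 3 + (-1 - 1)**2/4 = 3 + (1/4)*(-2)**2 = 3 + (1/4)*4 = 3 + 1 = 4)
t(j, H) = 4 + j (t(j, H) = j + 4 = 4 + j)
(t(76, 139 - 67) + sqrt(-107946 - 612)) - 107230 = ((4 + 76) + sqrt(-107946 - 612)) - 107230 = (80 + sqrt(-108558)) - 107230 = (80 + 3*I*sqrt(12062)) - 107230 = -107150 + 3*I*sqrt(12062)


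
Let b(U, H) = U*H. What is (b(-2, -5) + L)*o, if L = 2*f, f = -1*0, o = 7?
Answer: 70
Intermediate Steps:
f = 0
b(U, H) = H*U
L = 0 (L = 2*0 = 0)
(b(-2, -5) + L)*o = (-5*(-2) + 0)*7 = (10 + 0)*7 = 10*7 = 70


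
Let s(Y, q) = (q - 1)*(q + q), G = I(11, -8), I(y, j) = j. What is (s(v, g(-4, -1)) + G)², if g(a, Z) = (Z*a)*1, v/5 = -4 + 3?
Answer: 256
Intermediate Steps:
v = -5 (v = 5*(-4 + 3) = 5*(-1) = -5)
G = -8
g(a, Z) = Z*a
s(Y, q) = 2*q*(-1 + q) (s(Y, q) = (-1 + q)*(2*q) = 2*q*(-1 + q))
(s(v, g(-4, -1)) + G)² = (2*(-1*(-4))*(-1 - 1*(-4)) - 8)² = (2*4*(-1 + 4) - 8)² = (2*4*3 - 8)² = (24 - 8)² = 16² = 256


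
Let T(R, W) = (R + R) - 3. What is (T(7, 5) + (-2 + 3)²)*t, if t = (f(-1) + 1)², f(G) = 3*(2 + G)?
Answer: 192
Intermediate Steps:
f(G) = 6 + 3*G
t = 16 (t = ((6 + 3*(-1)) + 1)² = ((6 - 3) + 1)² = (3 + 1)² = 4² = 16)
T(R, W) = -3 + 2*R (T(R, W) = 2*R - 3 = -3 + 2*R)
(T(7, 5) + (-2 + 3)²)*t = ((-3 + 2*7) + (-2 + 3)²)*16 = ((-3 + 14) + 1²)*16 = (11 + 1)*16 = 12*16 = 192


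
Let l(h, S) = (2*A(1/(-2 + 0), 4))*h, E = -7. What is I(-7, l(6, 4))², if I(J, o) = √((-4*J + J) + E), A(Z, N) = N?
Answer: 14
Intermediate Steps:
l(h, S) = 8*h (l(h, S) = (2*4)*h = 8*h)
I(J, o) = √(-7 - 3*J) (I(J, o) = √((-4*J + J) - 7) = √(-3*J - 7) = √(-7 - 3*J))
I(-7, l(6, 4))² = (√(-7 - 3*(-7)))² = (√(-7 + 21))² = (√14)² = 14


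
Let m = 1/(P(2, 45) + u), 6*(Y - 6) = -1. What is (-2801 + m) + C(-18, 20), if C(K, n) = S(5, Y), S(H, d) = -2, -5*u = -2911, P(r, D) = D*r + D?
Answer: -10051553/3586 ≈ -2803.0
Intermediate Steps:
Y = 35/6 (Y = 6 + (1/6)*(-1) = 6 - 1/6 = 35/6 ≈ 5.8333)
P(r, D) = D + D*r
u = 2911/5 (u = -1/5*(-2911) = 2911/5 ≈ 582.20)
C(K, n) = -2
m = 5/3586 (m = 1/(45*(1 + 2) + 2911/5) = 1/(45*3 + 2911/5) = 1/(135 + 2911/5) = 1/(3586/5) = 5/3586 ≈ 0.0013943)
(-2801 + m) + C(-18, 20) = (-2801 + 5/3586) - 2 = -10044381/3586 - 2 = -10051553/3586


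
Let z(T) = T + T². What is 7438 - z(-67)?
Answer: 3016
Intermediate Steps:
7438 - z(-67) = 7438 - (-67)*(1 - 67) = 7438 - (-67)*(-66) = 7438 - 1*4422 = 7438 - 4422 = 3016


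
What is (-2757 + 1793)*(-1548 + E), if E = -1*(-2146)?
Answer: -576472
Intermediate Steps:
E = 2146
(-2757 + 1793)*(-1548 + E) = (-2757 + 1793)*(-1548 + 2146) = -964*598 = -576472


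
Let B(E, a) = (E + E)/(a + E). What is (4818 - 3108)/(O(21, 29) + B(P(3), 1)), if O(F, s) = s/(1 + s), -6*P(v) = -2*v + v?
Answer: 51300/49 ≈ 1046.9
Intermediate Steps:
P(v) = v/6 (P(v) = -(-2*v + v)/6 = -(-1)*v/6 = v/6)
O(F, s) = s/(1 + s)
B(E, a) = 2*E/(E + a) (B(E, a) = (2*E)/(E + a) = 2*E/(E + a))
(4818 - 3108)/(O(21, 29) + B(P(3), 1)) = (4818 - 3108)/(29/(1 + 29) + 2*((1/6)*3)/((1/6)*3 + 1)) = 1710/(29/30 + 2*(1/2)/(1/2 + 1)) = 1710/(29*(1/30) + 2*(1/2)/(3/2)) = 1710/(29/30 + 2*(1/2)*(2/3)) = 1710/(29/30 + 2/3) = 1710/(49/30) = 1710*(30/49) = 51300/49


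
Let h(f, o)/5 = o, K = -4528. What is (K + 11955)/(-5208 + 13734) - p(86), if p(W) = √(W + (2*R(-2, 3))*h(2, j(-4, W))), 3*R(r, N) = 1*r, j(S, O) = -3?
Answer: 1061/1218 - √106 ≈ -9.4245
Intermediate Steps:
h(f, o) = 5*o
R(r, N) = r/3 (R(r, N) = (1*r)/3 = r/3)
p(W) = √(20 + W) (p(W) = √(W + (2*((⅓)*(-2)))*(5*(-3))) = √(W + (2*(-⅔))*(-15)) = √(W - 4/3*(-15)) = √(W + 20) = √(20 + W))
(K + 11955)/(-5208 + 13734) - p(86) = (-4528 + 11955)/(-5208 + 13734) - √(20 + 86) = 7427/8526 - √106 = 7427*(1/8526) - √106 = 1061/1218 - √106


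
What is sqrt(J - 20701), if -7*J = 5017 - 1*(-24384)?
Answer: 2*I*sqrt(305039)/7 ≈ 157.8*I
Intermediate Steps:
J = -29401/7 (J = -(5017 - 1*(-24384))/7 = -(5017 + 24384)/7 = -1/7*29401 = -29401/7 ≈ -4200.1)
sqrt(J - 20701) = sqrt(-29401/7 - 20701) = sqrt(-174308/7) = 2*I*sqrt(305039)/7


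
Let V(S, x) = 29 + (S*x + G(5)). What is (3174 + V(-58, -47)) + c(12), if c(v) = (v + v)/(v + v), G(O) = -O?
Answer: 5925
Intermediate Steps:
V(S, x) = 24 + S*x (V(S, x) = 29 + (S*x - 1*5) = 29 + (S*x - 5) = 29 + (-5 + S*x) = 24 + S*x)
c(v) = 1 (c(v) = (2*v)/((2*v)) = (2*v)*(1/(2*v)) = 1)
(3174 + V(-58, -47)) + c(12) = (3174 + (24 - 58*(-47))) + 1 = (3174 + (24 + 2726)) + 1 = (3174 + 2750) + 1 = 5924 + 1 = 5925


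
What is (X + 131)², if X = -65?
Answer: 4356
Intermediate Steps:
(X + 131)² = (-65 + 131)² = 66² = 4356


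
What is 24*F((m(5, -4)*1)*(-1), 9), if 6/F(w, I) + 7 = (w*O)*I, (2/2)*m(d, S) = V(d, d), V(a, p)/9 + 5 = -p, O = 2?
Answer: 144/1613 ≈ 0.089275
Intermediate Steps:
V(a, p) = -45 - 9*p (V(a, p) = -45 + 9*(-p) = -45 - 9*p)
m(d, S) = -45 - 9*d
F(w, I) = 6/(-7 + 2*I*w) (F(w, I) = 6/(-7 + (w*2)*I) = 6/(-7 + (2*w)*I) = 6/(-7 + 2*I*w))
24*F((m(5, -4)*1)*(-1), 9) = 24*(6/(-7 + 2*9*(((-45 - 9*5)*1)*(-1)))) = 24*(6/(-7 + 2*9*(((-45 - 45)*1)*(-1)))) = 24*(6/(-7 + 2*9*(-90*1*(-1)))) = 24*(6/(-7 + 2*9*(-90*(-1)))) = 24*(6/(-7 + 2*9*90)) = 24*(6/(-7 + 1620)) = 24*(6/1613) = 144/1613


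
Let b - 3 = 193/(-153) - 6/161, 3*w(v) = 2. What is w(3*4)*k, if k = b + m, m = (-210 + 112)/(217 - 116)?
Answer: 3637348/7463799 ≈ 0.48733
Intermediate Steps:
w(v) = ⅔ (w(v) = (⅓)*2 = ⅔)
b = 41908/24633 (b = 3 + (193/(-153) - 6/161) = 3 + (193*(-1/153) - 6*1/161) = 3 + (-193/153 - 6/161) = 3 - 31991/24633 = 41908/24633 ≈ 1.7013)
m = -98/101 ≈ -0.97030
k = 1818674/2487933 (k = 41908/24633 - 98/101 = 1818674/2487933 ≈ 0.73100)
w(3*4)*k = (⅔)*(1818674/2487933) = 3637348/7463799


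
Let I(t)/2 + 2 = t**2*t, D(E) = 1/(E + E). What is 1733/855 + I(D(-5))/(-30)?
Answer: 1847057/855000 ≈ 2.1603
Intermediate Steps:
D(E) = 1/(2*E)
I(t) = -4 + 2*t**3 (I(t) = -4 + 2*(t**2*t) = -4 + 2*t**3)
1733/855 + I(D(-5))/(-30) = 1733/855 + (-4 + 2*((1/2)/(-5))**3)/(-30) = 1733*(1/855) + (-4 + 2*((1/2)*(-1/5))**3)*(-1/30) = 1733/855 + (-4 + 2*(-1/10)**3)*(-1/30) = 1733/855 + (-4 + 2*(-1/1000))*(-1/30) = 1733/855 + (-4 - 1/500)*(-1/30) = 1733/855 - 2001/500*(-1/30) = 1733/855 + 667/5000 = 1847057/855000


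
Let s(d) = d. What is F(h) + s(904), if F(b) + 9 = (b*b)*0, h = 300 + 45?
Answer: 895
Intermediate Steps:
h = 345
F(b) = -9 (F(b) = -9 + (b*b)*0 = -9 + b²*0 = -9 + 0 = -9)
F(h) + s(904) = -9 + 904 = 895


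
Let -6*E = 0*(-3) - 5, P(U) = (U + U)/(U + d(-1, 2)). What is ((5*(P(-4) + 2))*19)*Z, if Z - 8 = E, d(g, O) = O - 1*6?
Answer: 5035/2 ≈ 2517.5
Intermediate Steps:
d(g, O) = -6 + O (d(g, O) = O - 6 = -6 + O)
P(U) = 2*U/(-4 + U) (P(U) = (U + U)/(U + (-6 + 2)) = (2*U)/(U - 4) = (2*U)/(-4 + U) = 2*U/(-4 + U))
E = 5/6 (E = -(0*(-3) - 5)/6 = -(0 - 5)/6 = -1/6*(-5) = 5/6 ≈ 0.83333)
Z = 53/6 (Z = 8 + 5/6 = 53/6 ≈ 8.8333)
((5*(P(-4) + 2))*19)*Z = ((5*(2*(-4)/(-4 - 4) + 2))*19)*(53/6) = ((5*(2*(-4)/(-8) + 2))*19)*(53/6) = ((5*(2*(-4)*(-1/8) + 2))*19)*(53/6) = ((5*(1 + 2))*19)*(53/6) = ((5*3)*19)*(53/6) = (15*19)*(53/6) = 285*(53/6) = 5035/2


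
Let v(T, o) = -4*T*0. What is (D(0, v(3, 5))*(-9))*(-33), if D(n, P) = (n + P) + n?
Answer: 0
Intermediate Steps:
v(T, o) = 0
D(n, P) = P + 2*n (D(n, P) = (P + n) + n = P + 2*n)
(D(0, v(3, 5))*(-9))*(-33) = ((0 + 2*0)*(-9))*(-33) = ((0 + 0)*(-9))*(-33) = (0*(-9))*(-33) = 0*(-33) = 0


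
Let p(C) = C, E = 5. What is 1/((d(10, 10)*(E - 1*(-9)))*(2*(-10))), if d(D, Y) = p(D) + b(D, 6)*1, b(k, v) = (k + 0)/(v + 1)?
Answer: -1/3200 ≈ -0.00031250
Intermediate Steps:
b(k, v) = k/(1 + v)
d(D, Y) = 8*D/7 (d(D, Y) = D + (D/(1 + 6))*1 = D + (D/7)*1 = D + D/7 = 8*D/7)
1/((d(10, 10)*(E - 1*(-9)))*(2*(-10))) = 1/((((8/7)*10)*(5 - 1*(-9)))*(2*(-10))) = 1/((80*(5 + 9)/7)*(-20)) = 1/(((80/7)*14)*(-20)) = 1/(160*(-20)) = 1/(-3200) = -1/3200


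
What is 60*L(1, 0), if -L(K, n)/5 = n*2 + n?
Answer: 0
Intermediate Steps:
L(K, n) = -15*n (L(K, n) = -5*(n*2 + n) = -5*(2*n + n) = -15*n)
60*L(1, 0) = 60*(-15*0) = 60*0 = 0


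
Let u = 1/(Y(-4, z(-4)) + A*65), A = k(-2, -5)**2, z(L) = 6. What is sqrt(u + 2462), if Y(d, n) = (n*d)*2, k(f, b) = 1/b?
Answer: sqrt(126863263)/227 ≈ 49.618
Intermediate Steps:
Y(d, n) = 2*d*n (Y(d, n) = (d*n)*2 = 2*d*n)
A = 1/25 (A = (1/(-5))**2 = (-1/5)**2 = 1/25 ≈ 0.040000)
u = -5/227 (u = 1/(2*(-4)*6 + (1/25)*65) = 1/(-48 + 13/5) = 1/(-227/5) = -5/227 ≈ -0.022026)
sqrt(u + 2462) = sqrt(-5/227 + 2462) = sqrt(558869/227) = sqrt(126863263)/227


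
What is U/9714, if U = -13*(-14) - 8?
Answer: 29/1619 ≈ 0.017912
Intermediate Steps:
U = 174 (U = 182 - 8 = 174)
U/9714 = 174/9714 = 174*(1/9714) = 29/1619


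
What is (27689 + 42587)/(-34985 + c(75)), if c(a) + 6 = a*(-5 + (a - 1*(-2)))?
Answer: -70276/29591 ≈ -2.3749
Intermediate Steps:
c(a) = -6 + a*(-3 + a) (c(a) = -6 + a*(-5 + (a - 1*(-2))) = -6 + a*(-5 + (a + 2)) = -6 + a*(-5 + (2 + a)) = -6 + a*(-3 + a))
(27689 + 42587)/(-34985 + c(75)) = (27689 + 42587)/(-34985 + (-6 + 75**2 - 3*75)) = 70276/(-34985 + (-6 + 5625 - 225)) = 70276/(-34985 + 5394) = 70276/(-29591) = 70276*(-1/29591) = -70276/29591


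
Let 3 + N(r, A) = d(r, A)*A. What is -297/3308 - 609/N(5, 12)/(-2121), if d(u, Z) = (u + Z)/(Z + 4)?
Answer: -786155/13030212 ≈ -0.060333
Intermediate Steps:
d(u, Z) = (Z + u)/(4 + Z)
N(r, A) = -3 + A*(A + r)/(4 + A) (N(r, A) = -3 + ((A + r)/(4 + A))*A = -3 + A*(A + r)/(4 + A))
-297/3308 - 609/N(5, 12)/(-2121) = -297/3308 - 609*(4 + 12)/(-12 - 3*12 + 12*(12 + 5))/(-2121) = -297*1/3308 - 609*16/(-12 - 36 + 12*17)*(-1/2121) = -297/3308 - 609*16/(-12 - 36 + 204)*(-1/2121) = -297/3308 - 609/((1/16)*156)*(-1/2121) = -297/3308 - 609/39/4*(-1/2121) = -297/3308 - 609*4/39*(-1/2121) = -297/3308 - 812/13*(-1/2121) = -297/3308 + 116/3939 = -786155/13030212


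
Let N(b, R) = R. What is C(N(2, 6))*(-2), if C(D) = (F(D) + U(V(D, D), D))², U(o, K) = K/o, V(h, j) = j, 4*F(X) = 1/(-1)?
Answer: -9/8 ≈ -1.1250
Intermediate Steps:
F(X) = -¼ (F(X) = (¼)/(-1) = (¼)*(-1) = -¼)
C(D) = 9/16 (C(D) = (-¼ + D/D)² = (-¼ + 1)² = (¾)² = 9/16)
C(N(2, 6))*(-2) = (9/16)*(-2) = -9/8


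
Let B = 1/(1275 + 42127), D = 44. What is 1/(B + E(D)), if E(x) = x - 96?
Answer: -43402/2256903 ≈ -0.019231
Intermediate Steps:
B = 1/43402 ≈ 2.3040e-5
E(x) = -96 + x
1/(B + E(D)) = 1/(1/43402 + (-96 + 44)) = 1/(1/43402 - 52) = 1/(-2256903/43402) = -43402/2256903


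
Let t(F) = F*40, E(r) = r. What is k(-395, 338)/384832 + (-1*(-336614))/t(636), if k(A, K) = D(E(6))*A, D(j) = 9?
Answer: 4045293739/305941440 ≈ 13.222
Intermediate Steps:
t(F) = 40*F
k(A, K) = 9*A
k(-395, 338)/384832 + (-1*(-336614))/t(636) = (9*(-395))/384832 + (-1*(-336614))/((40*636)) = -3555*1/384832 + 336614/25440 = -3555/384832 + 336614*(1/25440) = -3555/384832 + 168307/12720 = 4045293739/305941440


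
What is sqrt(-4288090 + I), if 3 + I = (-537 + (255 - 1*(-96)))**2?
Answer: I*sqrt(4253497) ≈ 2062.4*I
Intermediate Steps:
I = 34593 (I = -3 + (-537 + (255 - 1*(-96)))**2 = -3 + (-537 + (255 + 96))**2 = -3 + (-537 + 351)**2 = -3 + (-186)**2 = -3 + 34596 = 34593)
sqrt(-4288090 + I) = sqrt(-4288090 + 34593) = sqrt(-4253497) = I*sqrt(4253497)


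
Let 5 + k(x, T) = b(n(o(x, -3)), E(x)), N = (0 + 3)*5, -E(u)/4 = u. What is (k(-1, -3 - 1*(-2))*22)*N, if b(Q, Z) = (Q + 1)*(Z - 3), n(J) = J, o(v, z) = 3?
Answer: -330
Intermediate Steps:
E(u) = -4*u
N = 15 (N = 3*5 = 15)
b(Q, Z) = (1 + Q)*(-3 + Z)
k(x, T) = -17 - 16*x (k(x, T) = -5 + (-3 - 4*x - 3*3 + 3*(-4*x)) = -5 + (-3 - 4*x - 9 - 12*x) = -5 + (-12 - 16*x) = -17 - 16*x)
(k(-1, -3 - 1*(-2))*22)*N = ((-17 - 16*(-1))*22)*15 = ((-17 + 16)*22)*15 = -1*22*15 = -22*15 = -330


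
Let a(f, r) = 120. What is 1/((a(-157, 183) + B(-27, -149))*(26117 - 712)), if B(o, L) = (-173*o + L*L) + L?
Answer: 1/681946415 ≈ 1.4664e-9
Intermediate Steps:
B(o, L) = L + L² - 173*o (B(o, L) = (-173*o + L²) + L = (L² - 173*o) + L = L + L² - 173*o)
1/((a(-157, 183) + B(-27, -149))*(26117 - 712)) = 1/((120 + (-149 + (-149)² - 173*(-27)))*(26117 - 712)) = 1/((120 + (-149 + 22201 + 4671))*25405) = 1/((120 + 26723)*25405) = 1/(26843*25405) = 1/681946415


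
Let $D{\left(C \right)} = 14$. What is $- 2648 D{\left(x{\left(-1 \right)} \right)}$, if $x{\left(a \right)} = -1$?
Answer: $-37072$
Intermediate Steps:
$- 2648 D{\left(x{\left(-1 \right)} \right)} = \left(-2648\right) 14 = -37072$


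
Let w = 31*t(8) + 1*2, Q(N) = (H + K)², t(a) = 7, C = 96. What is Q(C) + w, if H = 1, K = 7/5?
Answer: 5619/25 ≈ 224.76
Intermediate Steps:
K = 7/5 (K = 7*(⅕) = 7/5 ≈ 1.4000)
Q(N) = 144/25 (Q(N) = (1 + 7/5)² = (12/5)² = 144/25)
w = 219 (w = 31*7 + 1*2 = 217 + 2 = 219)
Q(C) + w = 144/25 + 219 = 5619/25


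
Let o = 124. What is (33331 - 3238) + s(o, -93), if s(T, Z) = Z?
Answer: 30000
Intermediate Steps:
(33331 - 3238) + s(o, -93) = (33331 - 3238) - 93 = 30093 - 93 = 30000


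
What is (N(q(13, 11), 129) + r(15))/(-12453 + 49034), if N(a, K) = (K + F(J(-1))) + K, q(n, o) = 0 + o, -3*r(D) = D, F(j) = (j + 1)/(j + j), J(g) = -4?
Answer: 2027/292648 ≈ 0.0069264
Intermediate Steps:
F(j) = (1 + j)/(2*j) (F(j) = (1 + j)/((2*j)) = (1 + j)*(1/(2*j)) = (1 + j)/(2*j))
r(D) = -D/3
q(n, o) = o
N(a, K) = 3/8 + 2*K (N(a, K) = (K + (½)*(1 - 4)/(-4)) + K = (K + (½)*(-¼)*(-3)) + K = (K + 3/8) + K = (3/8 + K) + K = 3/8 + 2*K)
(N(q(13, 11), 129) + r(15))/(-12453 + 49034) = ((3/8 + 2*129) - ⅓*15)/(-12453 + 49034) = ((3/8 + 258) - 5)/36581 = (2067/8 - 5)*(1/36581) = (2027/8)*(1/36581) = 2027/292648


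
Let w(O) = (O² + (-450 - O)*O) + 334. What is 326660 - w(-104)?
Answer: 279526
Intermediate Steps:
w(O) = 334 + O² + O*(-450 - O) (w(O) = (O² + O*(-450 - O)) + 334 = 334 + O² + O*(-450 - O))
326660 - w(-104) = 326660 - (334 - 450*(-104)) = 326660 - (334 + 46800) = 326660 - 1*47134 = 326660 - 47134 = 279526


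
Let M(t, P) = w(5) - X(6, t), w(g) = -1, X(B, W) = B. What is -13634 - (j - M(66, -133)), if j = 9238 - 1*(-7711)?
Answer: -30590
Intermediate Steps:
j = 16949 (j = 9238 + 7711 = 16949)
M(t, P) = -7 (M(t, P) = -1 - 1*6 = -1 - 6 = -7)
-13634 - (j - M(66, -133)) = -13634 - (16949 - 1*(-7)) = -13634 - (16949 + 7) = -13634 - 1*16956 = -13634 - 16956 = -30590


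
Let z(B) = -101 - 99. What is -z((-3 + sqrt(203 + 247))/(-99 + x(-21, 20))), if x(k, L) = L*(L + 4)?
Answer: 200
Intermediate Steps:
x(k, L) = L*(4 + L)
z(B) = -200
-z((-3 + sqrt(203 + 247))/(-99 + x(-21, 20))) = -1*(-200) = 200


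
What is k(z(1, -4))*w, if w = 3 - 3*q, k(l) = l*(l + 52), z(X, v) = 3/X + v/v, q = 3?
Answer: -1344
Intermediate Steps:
z(X, v) = 1 + 3/X (z(X, v) = 3/X + 1 = 1 + 3/X)
k(l) = l*(52 + l)
w = -6 (w = 3 - 3*3 = 3 - 9 = -6)
k(z(1, -4))*w = (((3 + 1)/1)*(52 + (3 + 1)/1))*(-6) = ((1*4)*(52 + 1*4))*(-6) = (4*(52 + 4))*(-6) = (4*56)*(-6) = 224*(-6) = -1344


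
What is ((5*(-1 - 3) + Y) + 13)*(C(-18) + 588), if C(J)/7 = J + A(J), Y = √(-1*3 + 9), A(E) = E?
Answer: -2352 + 336*√6 ≈ -1529.0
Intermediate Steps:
Y = √6 (Y = √(-3 + 9) = √6 ≈ 2.4495)
C(J) = 14*J (C(J) = 7*(J + J) = 7*(2*J) = 14*J)
((5*(-1 - 3) + Y) + 13)*(C(-18) + 588) = ((5*(-1 - 3) + √6) + 13)*(14*(-18) + 588) = ((5*(-4) + √6) + 13)*(-252 + 588) = ((-20 + √6) + 13)*336 = (-7 + √6)*336 = -2352 + 336*√6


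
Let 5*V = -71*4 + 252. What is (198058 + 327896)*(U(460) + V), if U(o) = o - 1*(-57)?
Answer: 1342760562/5 ≈ 2.6855e+8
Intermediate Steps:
U(o) = 57 + o (U(o) = o + 57 = 57 + o)
V = -32/5 (V = (-71*4 + 252)/5 = (-284 + 252)/5 = (1/5)*(-32) = -32/5 ≈ -6.4000)
(198058 + 327896)*(U(460) + V) = (198058 + 327896)*((57 + 460) - 32/5) = 525954*(517 - 32/5) = 525954*(2553/5) = 1342760562/5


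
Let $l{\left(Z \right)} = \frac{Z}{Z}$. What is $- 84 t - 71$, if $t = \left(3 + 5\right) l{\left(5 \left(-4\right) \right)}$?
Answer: $-743$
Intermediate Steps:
$l{\left(Z \right)} = 1$
$t = 8$ ($t = \left(3 + 5\right) 1 = 8 \cdot 1 = 8$)
$- 84 t - 71 = \left(-84\right) 8 - 71 = -672 - 71 = -743$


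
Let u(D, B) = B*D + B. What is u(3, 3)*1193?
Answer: 14316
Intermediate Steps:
u(D, B) = B + B*D
u(3, 3)*1193 = (3*(1 + 3))*1193 = (3*4)*1193 = 12*1193 = 14316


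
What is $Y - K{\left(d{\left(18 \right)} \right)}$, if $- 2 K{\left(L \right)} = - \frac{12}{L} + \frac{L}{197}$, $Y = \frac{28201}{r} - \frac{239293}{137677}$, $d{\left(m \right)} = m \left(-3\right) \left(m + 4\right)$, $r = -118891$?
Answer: $- \frac{3183072133983745}{638471903410242} \approx -4.9855$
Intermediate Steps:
$d{\left(m \right)} = - 3 m \left(4 + m\right)$
$Y = - \frac{32332413140}{16368556207}$ ($Y = \frac{28201}{-118891} - \frac{239293}{137677} = 28201 \left(- \frac{1}{118891}\right) - \frac{239293}{137677} = - \frac{28201}{118891} - \frac{239293}{137677} = - \frac{32332413140}{16368556207} \approx -1.9753$)
$K{\left(L \right)} = \frac{6}{L} - \frac{L}{394}$ ($K{\left(L \right)} = - \frac{- \frac{12}{L} + \frac{L}{197}}{2} = \frac{6}{L} - \frac{L}{394}$)
$Y - K{\left(d{\left(18 \right)} \right)} = - \frac{32332413140}{16368556207} - \left(\frac{6}{\left(-3\right) 18 \left(4 + 18\right)} - \frac{\left(-3\right) 18 \left(4 + 18\right)}{394}\right) = - \frac{32332413140}{16368556207} - \left(\frac{6}{\left(-3\right) 18 \cdot 22} - \frac{\left(-3\right) 18 \cdot 22}{394}\right) = - \frac{32332413140}{16368556207} - \left(\frac{6}{-1188} - - \frac{594}{197}\right) = - \frac{32332413140}{16368556207} - \left(6 \left(- \frac{1}{1188}\right) + \frac{594}{197}\right) = - \frac{32332413140}{16368556207} - \left(- \frac{1}{198} + \frac{594}{197}\right) = - \frac{32332413140}{16368556207} - \frac{117415}{39006} = - \frac{3183072133983745}{638471903410242}$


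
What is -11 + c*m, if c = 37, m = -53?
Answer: -1972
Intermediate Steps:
-11 + c*m = -11 + 37*(-53) = -11 - 1961 = -1972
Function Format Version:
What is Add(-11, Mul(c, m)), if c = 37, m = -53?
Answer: -1972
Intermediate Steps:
Add(-11, Mul(c, m)) = Add(-11, Mul(37, -53)) = Add(-11, -1961) = -1972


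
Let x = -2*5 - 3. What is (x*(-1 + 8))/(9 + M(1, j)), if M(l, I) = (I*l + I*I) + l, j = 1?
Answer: -91/12 ≈ -7.5833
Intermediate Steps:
M(l, I) = l + I² + I*l (M(l, I) = (I*l + I²) + l = (I² + I*l) + l = l + I² + I*l)
x = -13 (x = -10 - 3 = -13)
(x*(-1 + 8))/(9 + M(1, j)) = (-13*(-1 + 8))/(9 + (1 + 1² + 1*1)) = (-13*7)/(9 + (1 + 1 + 1)) = -91/(9 + 3) = -91/12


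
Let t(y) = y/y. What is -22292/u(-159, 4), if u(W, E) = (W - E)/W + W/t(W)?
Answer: 1772214/12559 ≈ 141.11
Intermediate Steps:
t(y) = 1
u(W, E) = W + (W - E)/W (u(W, E) = (W - E)/W + W/1 = (W - E)/W + W*1 = (W - E)/W + W = W + (W - E)/W)
-22292/u(-159, 4) = -22292/(1 - 159 - 1*4/(-159)) = -22292/(1 - 159 - 1*4*(-1/159)) = -22292/(1 - 159 + 4/159) = -22292/(-25118/159) = -22292*(-159/25118) = 1772214/12559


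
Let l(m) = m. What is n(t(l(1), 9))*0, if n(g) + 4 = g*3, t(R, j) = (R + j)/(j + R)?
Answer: 0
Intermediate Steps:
t(R, j) = 1 (t(R, j) = (R + j)/(R + j) = 1)
n(g) = -4 + 3*g (n(g) = -4 + g*3 = -4 + 3*g)
n(t(l(1), 9))*0 = (-4 + 3*1)*0 = (-4 + 3)*0 = -1*0 = 0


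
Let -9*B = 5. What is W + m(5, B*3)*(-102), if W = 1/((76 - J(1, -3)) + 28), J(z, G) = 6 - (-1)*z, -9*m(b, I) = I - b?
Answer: -65951/873 ≈ -75.545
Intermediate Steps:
B = -5/9 (B = -1/9*5 = -5/9 ≈ -0.55556)
m(b, I) = -I/9 + b/9 (m(b, I) = -(I - b)/9 = -I/9 + b/9)
J(z, G) = 6 + z
W = 1/97 (W = 1/((76 - (6 + 1)) + 28) = 1/((76 - 1*7) + 28) = 1/((76 - 7) + 28) = 1/(69 + 28) = 1/97 ≈ 0.010309)
W + m(5, B*3)*(-102) = 1/97 + (-(-5)*3/81 + (1/9)*5)*(-102) = 1/97 + (-1/9*(-5/3) + 5/9)*(-102) = 1/97 + (5/27 + 5/9)*(-102) = 1/97 + (20/27)*(-102) = 1/97 - 680/9 = -65951/873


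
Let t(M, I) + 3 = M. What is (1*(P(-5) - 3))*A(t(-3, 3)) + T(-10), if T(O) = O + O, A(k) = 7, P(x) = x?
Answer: -76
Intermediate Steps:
t(M, I) = -3 + M
T(O) = 2*O
(1*(P(-5) - 3))*A(t(-3, 3)) + T(-10) = (1*(-5 - 3))*7 + 2*(-10) = (1*(-8))*7 - 20 = -8*7 - 20 = -56 - 20 = -76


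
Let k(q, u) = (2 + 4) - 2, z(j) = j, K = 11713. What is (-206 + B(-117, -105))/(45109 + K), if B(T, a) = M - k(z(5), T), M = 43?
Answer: -167/56822 ≈ -0.0029390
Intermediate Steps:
k(q, u) = 4 (k(q, u) = 6 - 2 = 4)
B(T, a) = 39 (B(T, a) = 43 - 1*4 = 43 - 4 = 39)
(-206 + B(-117, -105))/(45109 + K) = (-206 + 39)/(45109 + 11713) = -167/56822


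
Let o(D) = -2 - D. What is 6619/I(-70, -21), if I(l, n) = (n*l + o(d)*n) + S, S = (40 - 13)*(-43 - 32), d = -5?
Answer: -6619/618 ≈ -10.710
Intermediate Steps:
S = -2025 (S = 27*(-75) = -2025)
I(l, n) = -2025 + 3*n + l*n (I(l, n) = (n*l + (-2 - 1*(-5))*n) - 2025 = (l*n + (-2 + 5)*n) - 2025 = (l*n + 3*n) - 2025 = (3*n + l*n) - 2025 = -2025 + 3*n + l*n)
6619/I(-70, -21) = 6619/(-2025 + 3*(-21) - 70*(-21)) = 6619/(-2025 - 63 + 1470) = 6619/(-618) = 6619*(-1/618) = -6619/618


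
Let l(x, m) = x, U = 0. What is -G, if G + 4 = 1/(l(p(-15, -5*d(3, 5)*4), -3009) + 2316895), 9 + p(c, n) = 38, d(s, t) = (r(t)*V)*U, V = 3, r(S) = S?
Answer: 9267695/2316924 ≈ 4.0000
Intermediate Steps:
d(s, t) = 0 (d(s, t) = (t*3)*0 = (3*t)*0 = 0)
p(c, n) = 29 (p(c, n) = -9 + 38 = 29)
G = -9267695/2316924 (G = -4 + 1/(29 + 2316895) = -4 + 1/2316924 = -9267695/2316924 ≈ -4.0000)
-G = -1*(-9267695/2316924) = 9267695/2316924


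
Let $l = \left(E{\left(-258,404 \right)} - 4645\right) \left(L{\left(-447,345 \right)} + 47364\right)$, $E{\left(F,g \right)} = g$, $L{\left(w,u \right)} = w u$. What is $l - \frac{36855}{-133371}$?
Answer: $\frac{959329328232}{2117} \approx 4.5315 \cdot 10^{8}$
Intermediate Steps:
$L{\left(w,u \right)} = u w$
$l = 453155091$ ($l = \left(404 - 4645\right) \left(345 \left(-447\right) + 47364\right) = - 4241 \left(-154215 + 47364\right) = \left(-4241\right) \left(-106851\right) = 453155091$)
$l - \frac{36855}{-133371} = 453155091 - \frac{36855}{-133371} = 453155091 - - \frac{585}{2117} = 453155091 + \frac{585}{2117} = \frac{959329328232}{2117}$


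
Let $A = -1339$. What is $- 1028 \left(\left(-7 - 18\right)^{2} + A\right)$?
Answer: $733992$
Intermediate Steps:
$- 1028 \left(\left(-7 - 18\right)^{2} + A\right) = - 1028 \left(\left(-7 - 18\right)^{2} - 1339\right) = - 1028 \left(\left(-25\right)^{2} - 1339\right) = - 1028 \left(625 - 1339\right) = \left(-1028\right) \left(-714\right) = 733992$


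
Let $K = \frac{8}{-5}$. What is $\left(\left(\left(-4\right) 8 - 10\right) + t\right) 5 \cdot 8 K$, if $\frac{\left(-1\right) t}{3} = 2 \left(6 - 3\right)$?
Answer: $3840$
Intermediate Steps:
$K = - \frac{8}{5}$ ($K = 8 \left(- \frac{1}{5}\right) = - \frac{8}{5} \approx -1.6$)
$t = -18$ ($t = - 3 \cdot 2 \left(6 - 3\right) = - 3 \cdot 2 \cdot 3 = \left(-3\right) 6 = -18$)
$\left(\left(\left(-4\right) 8 - 10\right) + t\right) 5 \cdot 8 K = \left(\left(\left(-4\right) 8 - 10\right) - 18\right) 5 \cdot 8 \left(- \frac{8}{5}\right) = \left(\left(-32 - 10\right) - 18\right) 40 \left(- \frac{8}{5}\right) = \left(-42 - 18\right) \left(-64\right) = \left(-60\right) \left(-64\right) = 3840$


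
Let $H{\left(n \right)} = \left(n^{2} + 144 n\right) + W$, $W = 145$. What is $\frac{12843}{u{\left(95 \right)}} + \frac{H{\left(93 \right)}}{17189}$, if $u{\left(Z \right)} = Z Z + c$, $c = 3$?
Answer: $\frac{421053535}{155182292} \approx 2.7133$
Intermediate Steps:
$H{\left(n \right)} = 145 + n^{2} + 144 n$ ($H{\left(n \right)} = \left(n^{2} + 144 n\right) + 145 = 145 + n^{2} + 144 n$)
$u{\left(Z \right)} = 3 + Z^{2}$ ($u{\left(Z \right)} = Z Z + 3 = Z^{2} + 3 = 3 + Z^{2}$)
$\frac{12843}{u{\left(95 \right)}} + \frac{H{\left(93 \right)}}{17189} = \frac{12843}{3 + 95^{2}} + \frac{145 + 93^{2} + 144 \cdot 93}{17189} = \frac{12843}{3 + 9025} + \left(145 + 8649 + 13392\right) \frac{1}{17189} = \frac{12843}{9028} + 22186 \cdot \frac{1}{17189} = 12843 \cdot \frac{1}{9028} + \frac{22186}{17189} = \frac{12843}{9028} + \frac{22186}{17189} = \frac{421053535}{155182292}$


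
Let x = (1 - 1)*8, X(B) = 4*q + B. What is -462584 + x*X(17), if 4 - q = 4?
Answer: -462584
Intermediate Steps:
q = 0 (q = 4 - 1*4 = 4 - 4 = 0)
X(B) = B (X(B) = 4*0 + B = 0 + B = B)
x = 0 (x = 0*8 = 0)
-462584 + x*X(17) = -462584 + 0*17 = -462584 + 0 = -462584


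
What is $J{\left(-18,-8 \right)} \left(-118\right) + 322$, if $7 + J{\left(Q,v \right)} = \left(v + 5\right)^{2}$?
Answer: $86$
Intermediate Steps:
$J{\left(Q,v \right)} = -7 + \left(5 + v\right)^{2}$ ($J{\left(Q,v \right)} = -7 + \left(v + 5\right)^{2} = -7 + \left(5 + v\right)^{2}$)
$J{\left(-18,-8 \right)} \left(-118\right) + 322 = \left(-7 + \left(5 - 8\right)^{2}\right) \left(-118\right) + 322 = \left(-7 + \left(-3\right)^{2}\right) \left(-118\right) + 322 = \left(-7 + 9\right) \left(-118\right) + 322 = 2 \left(-118\right) + 322 = -236 + 322 = 86$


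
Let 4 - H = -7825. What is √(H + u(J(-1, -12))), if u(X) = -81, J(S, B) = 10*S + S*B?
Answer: 2*√1937 ≈ 88.023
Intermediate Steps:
J(S, B) = 10*S + B*S
H = 7829 (H = 4 - 1*(-7825) = 4 + 7825 = 7829)
√(H + u(J(-1, -12))) = √(7829 - 81) = √7748 = 2*√1937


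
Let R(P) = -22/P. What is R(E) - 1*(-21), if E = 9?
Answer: 167/9 ≈ 18.556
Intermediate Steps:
R(E) - 1*(-21) = -22/9 - 1*(-21) = -22*⅑ + 21 = -22/9 + 21 = 167/9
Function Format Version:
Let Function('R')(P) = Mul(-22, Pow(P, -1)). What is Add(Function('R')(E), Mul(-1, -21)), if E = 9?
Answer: Rational(167, 9) ≈ 18.556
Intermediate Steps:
Add(Function('R')(E), Mul(-1, -21)) = Add(Mul(-22, Pow(9, -1)), Mul(-1, -21)) = Add(Mul(-22, Rational(1, 9)), 21) = Add(Rational(-22, 9), 21) = Rational(167, 9)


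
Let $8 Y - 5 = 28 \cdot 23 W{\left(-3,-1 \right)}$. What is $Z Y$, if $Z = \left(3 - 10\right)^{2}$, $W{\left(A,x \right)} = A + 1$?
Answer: $- \frac{62867}{8} \approx -7858.4$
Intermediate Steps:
$W{\left(A,x \right)} = 1 + A$
$Y = - \frac{1283}{8}$ ($Y = \frac{5}{8} + \frac{28 \cdot 23 \left(1 - 3\right)}{8} = \frac{5}{8} + \frac{644 \left(-2\right)}{8} = \frac{5}{8} + \frac{1}{8} \left(-1288\right) = \frac{5}{8} - 161 = - \frac{1283}{8} \approx -160.38$)
$Z = 49$ ($Z = \left(-7\right)^{2} = 49$)
$Z Y = 49 \left(- \frac{1283}{8}\right) = - \frac{62867}{8}$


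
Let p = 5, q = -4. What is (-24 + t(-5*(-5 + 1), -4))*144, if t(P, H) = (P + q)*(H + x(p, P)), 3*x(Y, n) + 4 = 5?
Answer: -11904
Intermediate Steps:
x(Y, n) = ⅓ (x(Y, n) = -4/3 + (⅓)*5 = -4/3 + 5/3 = ⅓)
t(P, H) = (-4 + P)*(⅓ + H) (t(P, H) = (P - 4)*(H + ⅓) = (-4 + P)*(⅓ + H))
(-24 + t(-5*(-5 + 1), -4))*144 = (-24 + (-4/3 - 4*(-4) + (-5*(-5 + 1))/3 - (-20)*(-5 + 1)))*144 = (-24 + (-4/3 + 16 + (-5*(-4))/3 - (-20)*(-4)))*144 = (-24 + (-4/3 + 16 + (⅓)*20 - 4*20))*144 = (-24 + (-4/3 + 16 + 20/3 - 80))*144 = (-24 - 176/3)*144 = -248/3*144 = -11904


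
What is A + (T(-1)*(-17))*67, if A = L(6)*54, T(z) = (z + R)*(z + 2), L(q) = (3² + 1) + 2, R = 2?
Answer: -491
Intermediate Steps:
L(q) = 12 (L(q) = (9 + 1) + 2 = 10 + 2 = 12)
T(z) = (2 + z)² (T(z) = (z + 2)*(z + 2) = (2 + z)*(2 + z) = (2 + z)²)
A = 648 (A = 12*54 = 648)
A + (T(-1)*(-17))*67 = 648 + ((4 + (-1)² + 4*(-1))*(-17))*67 = 648 + ((4 + 1 - 4)*(-17))*67 = 648 + (1*(-17))*67 = 648 - 17*67 = 648 - 1139 = -491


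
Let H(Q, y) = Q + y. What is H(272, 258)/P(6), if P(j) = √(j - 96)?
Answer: -53*I*√10/3 ≈ -55.867*I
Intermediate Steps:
P(j) = √(-96 + j)
H(272, 258)/P(6) = (272 + 258)/(√(-96 + 6)) = 530/(√(-90)) = 530/((3*I*√10)) = 530*(-I*√10/30) = -53*I*√10/3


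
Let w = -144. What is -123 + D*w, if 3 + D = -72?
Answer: 10677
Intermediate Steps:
D = -75 (D = -3 - 72 = -75)
-123 + D*w = -123 - 75*(-144) = -123 + 10800 = 10677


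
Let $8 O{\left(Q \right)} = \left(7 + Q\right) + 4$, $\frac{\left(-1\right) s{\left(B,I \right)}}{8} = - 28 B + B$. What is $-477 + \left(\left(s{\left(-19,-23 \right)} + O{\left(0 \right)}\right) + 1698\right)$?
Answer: $- \frac{23053}{8} \approx -2881.6$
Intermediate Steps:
$s{\left(B,I \right)} = 216 B$ ($s{\left(B,I \right)} = - 8 \left(- 28 B + B\right) = - 8 \left(- 27 B\right) = 216 B$)
$O{\left(Q \right)} = \frac{11}{8} + \frac{Q}{8}$ ($O{\left(Q \right)} = \frac{\left(7 + Q\right) + 4}{8} = \frac{11 + Q}{8} = \frac{11}{8} + \frac{Q}{8}$)
$-477 + \left(\left(s{\left(-19,-23 \right)} + O{\left(0 \right)}\right) + 1698\right) = -477 + \left(\left(216 \left(-19\right) + \left(\frac{11}{8} + \frac{1}{8} \cdot 0\right)\right) + 1698\right) = -477 + \left(\left(-4104 + \left(\frac{11}{8} + 0\right)\right) + 1698\right) = -477 + \left(\left(-4104 + \frac{11}{8}\right) + 1698\right) = -477 + \left(- \frac{32821}{8} + 1698\right) = -477 - \frac{19237}{8} = - \frac{23053}{8}$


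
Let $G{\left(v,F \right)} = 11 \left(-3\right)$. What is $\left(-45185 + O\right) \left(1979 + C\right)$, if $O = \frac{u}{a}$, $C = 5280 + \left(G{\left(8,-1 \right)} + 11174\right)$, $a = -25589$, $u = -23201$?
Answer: $- \frac{21274370057600}{25589} \approx -8.3139 \cdot 10^{8}$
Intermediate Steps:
$G{\left(v,F \right)} = -33$
$C = 16421$ ($C = 5280 + \left(-33 + 11174\right) = 5280 + 11141 = 16421$)
$O = \frac{23201}{25589}$ ($O = - \frac{23201}{-25589} = \left(-23201\right) \left(- \frac{1}{25589}\right) = \frac{23201}{25589} \approx 0.90668$)
$\left(-45185 + O\right) \left(1979 + C\right) = \left(-45185 + \frac{23201}{25589}\right) \left(1979 + 16421\right) = \left(- \frac{1156215764}{25589}\right) 18400 = - \frac{21274370057600}{25589}$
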